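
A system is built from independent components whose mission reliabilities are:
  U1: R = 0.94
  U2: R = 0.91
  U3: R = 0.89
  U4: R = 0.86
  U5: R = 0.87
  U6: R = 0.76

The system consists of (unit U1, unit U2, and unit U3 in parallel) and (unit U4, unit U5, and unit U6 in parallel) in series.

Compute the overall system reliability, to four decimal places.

0.9950

Parallel (U1, U2, and U3): 1 − (1 − 0.940000)(1 − 0.910000)(1 − 0.890000) = 0.999406
Parallel (U4, U5, and U6): 1 − (1 − 0.860000)(1 − 0.870000)(1 − 0.760000) = 0.995632
Series ([0.999406] and [0.995632]): 0.999406 × 0.995632 = 0.9950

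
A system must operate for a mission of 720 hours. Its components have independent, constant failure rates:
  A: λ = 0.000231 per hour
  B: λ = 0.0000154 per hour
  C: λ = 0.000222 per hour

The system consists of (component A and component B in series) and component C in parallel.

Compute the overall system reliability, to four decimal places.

R(A) = exp(−0.000231 × 720) = 0.846775
R(B) = exp(−0.0000154 × 720) = 0.988973
R(C) = exp(−0.000222 × 720) = 0.852280
Series (A and B): 0.846775 × 0.988973 = 0.837438
Parallel ([0.837438] and C): 1 − (1 − 0.837438)(1 − 0.852280) = 0.9760

0.9760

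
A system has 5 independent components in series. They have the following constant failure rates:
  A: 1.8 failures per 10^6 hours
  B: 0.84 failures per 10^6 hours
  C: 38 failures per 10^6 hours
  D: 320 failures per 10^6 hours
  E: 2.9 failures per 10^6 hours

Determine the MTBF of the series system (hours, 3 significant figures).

2750

Series of exponential components: λ_sys = Σ λ_i
λ_sys = 0.0000018 + 0.00000084 + 0.000038 + 0.00032 + 0.0000029 = 3.6354e-04 /h
MTBF = 1 / λ_sys = 2750 h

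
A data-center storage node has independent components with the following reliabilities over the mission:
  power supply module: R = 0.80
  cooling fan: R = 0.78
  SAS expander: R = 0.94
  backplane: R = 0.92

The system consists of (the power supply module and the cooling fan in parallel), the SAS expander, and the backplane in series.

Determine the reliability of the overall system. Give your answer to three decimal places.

Parallel (power supply module and cooling fan): 1 − (1 − 0.80000)(1 − 0.78000) = 0.95600
Series ([0.95600], SAS expander, and backplane): 0.95600 × 0.94000 × 0.92000 = 0.827

0.827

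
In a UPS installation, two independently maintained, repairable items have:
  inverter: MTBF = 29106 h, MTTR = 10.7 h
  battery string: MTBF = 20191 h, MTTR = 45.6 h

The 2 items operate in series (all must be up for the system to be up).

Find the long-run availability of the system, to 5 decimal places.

0.99738

A(inverter) = MTBF/(MTBF+MTTR) = 29106/(29106+10.7) = 0.999633
A(battery string) = MTBF/(MTBF+MTTR) = 20191/(20191+45.6) = 0.997747
Series availability: 0.999633 × 0.997747 = 0.99738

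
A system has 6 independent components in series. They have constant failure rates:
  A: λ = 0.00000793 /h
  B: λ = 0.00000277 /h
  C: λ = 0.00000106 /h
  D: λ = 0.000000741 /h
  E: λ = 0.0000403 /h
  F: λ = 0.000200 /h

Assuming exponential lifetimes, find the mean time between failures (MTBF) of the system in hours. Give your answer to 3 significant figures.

Series of exponential components: λ_sys = Σ λ_i
λ_sys = 0.00000793 + 0.00000277 + 0.00000106 + 0.000000741 + 0.0000403 + 0.000200 = 2.5280e-04 /h
MTBF = 1 / λ_sys = 3960 h

3960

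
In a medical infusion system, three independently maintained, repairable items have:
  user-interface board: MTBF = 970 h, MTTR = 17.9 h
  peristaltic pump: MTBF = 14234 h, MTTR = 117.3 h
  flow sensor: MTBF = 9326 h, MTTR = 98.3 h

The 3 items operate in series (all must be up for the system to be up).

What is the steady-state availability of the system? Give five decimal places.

A(user-interface board) = MTBF/(MTBF+MTTR) = 970/(970+17.9) = 0.981881
A(peristaltic pump) = MTBF/(MTBF+MTTR) = 14234/(14234+117.3) = 0.991827
A(flow sensor) = MTBF/(MTBF+MTTR) = 9326/(9326+98.3) = 0.989570
Series availability: 0.981881 × 0.991827 × 0.989570 = 0.96370

0.96370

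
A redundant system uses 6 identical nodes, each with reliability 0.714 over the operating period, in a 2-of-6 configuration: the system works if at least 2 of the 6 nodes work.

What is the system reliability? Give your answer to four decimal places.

R = Σ_{i=2}^{6} C(6,i) p^i (1−p)^{6−i} with p = 0.714
C(6,2)·0.714^2·0.286^4 = 0.051163
C(6,3)·0.714^3·0.286^3 = 0.170303
C(6,4)·0.714^4·0.286^2 = 0.318872
C(6,5)·0.714^5·0.286^1 = 0.318426
C(6,6)·0.714^6·0.286^0 = 0.132492
Sum = 0.9913

0.9913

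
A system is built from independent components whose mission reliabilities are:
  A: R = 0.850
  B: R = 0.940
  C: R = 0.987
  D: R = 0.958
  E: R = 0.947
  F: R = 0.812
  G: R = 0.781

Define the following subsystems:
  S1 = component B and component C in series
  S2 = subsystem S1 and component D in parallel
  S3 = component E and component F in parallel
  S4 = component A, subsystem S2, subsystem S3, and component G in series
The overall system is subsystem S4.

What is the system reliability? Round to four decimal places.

Series (B and C): 0.940000 × 0.987000 = 0.927780
Parallel ([0.927780] and D): 1 − (1 − 0.927780)(1 − 0.958000) = 0.996967
Parallel (E and F): 1 − (1 − 0.947000)(1 − 0.812000) = 0.990036
Series (A, [0.996967], [0.990036], and G): 0.850000 × 0.996967 × 0.990036 × 0.781000 = 0.6552

0.6552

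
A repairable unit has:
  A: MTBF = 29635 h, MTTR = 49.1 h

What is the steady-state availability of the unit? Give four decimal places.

0.9983

A(A) = MTBF/(MTBF+MTTR) = 29635/(29635+49.1) = 0.9983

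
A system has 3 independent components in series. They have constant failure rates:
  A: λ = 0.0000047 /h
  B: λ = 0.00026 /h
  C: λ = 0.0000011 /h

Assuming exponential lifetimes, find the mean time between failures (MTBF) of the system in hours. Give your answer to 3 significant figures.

3760

Series of exponential components: λ_sys = Σ λ_i
λ_sys = 0.0000047 + 0.00026 + 0.0000011 = 2.6580e-04 /h
MTBF = 1 / λ_sys = 3760 h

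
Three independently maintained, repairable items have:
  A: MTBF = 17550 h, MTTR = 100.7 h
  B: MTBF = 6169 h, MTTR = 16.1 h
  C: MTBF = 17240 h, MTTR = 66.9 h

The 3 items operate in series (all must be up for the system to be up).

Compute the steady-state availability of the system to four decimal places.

A(A) = MTBF/(MTBF+MTTR) = 17550/(17550+100.7) = 0.994295
A(B) = MTBF/(MTBF+MTTR) = 6169/(6169+16.1) = 0.997397
A(C) = MTBF/(MTBF+MTTR) = 17240/(17240+66.9) = 0.996134
Series availability: 0.994295 × 0.997397 × 0.996134 = 0.9879

0.9879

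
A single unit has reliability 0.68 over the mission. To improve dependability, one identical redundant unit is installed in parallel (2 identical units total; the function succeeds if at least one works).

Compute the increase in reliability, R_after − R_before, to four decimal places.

0.2176

R_before = 0.68
R_after = 1 − (1 − 0.68)^2 = 0.8976
ΔR = 0.8976 − 0.68 = 0.2176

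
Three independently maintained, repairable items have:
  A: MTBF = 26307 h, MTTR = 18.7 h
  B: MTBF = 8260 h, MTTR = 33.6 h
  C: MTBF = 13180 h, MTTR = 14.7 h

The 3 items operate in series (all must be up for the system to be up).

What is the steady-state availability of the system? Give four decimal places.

0.9941

A(A) = MTBF/(MTBF+MTTR) = 26307/(26307+18.7) = 0.999290
A(B) = MTBF/(MTBF+MTTR) = 8260/(8260+33.6) = 0.995949
A(C) = MTBF/(MTBF+MTTR) = 13180/(13180+14.7) = 0.998886
Series availability: 0.999290 × 0.995949 × 0.998886 = 0.9941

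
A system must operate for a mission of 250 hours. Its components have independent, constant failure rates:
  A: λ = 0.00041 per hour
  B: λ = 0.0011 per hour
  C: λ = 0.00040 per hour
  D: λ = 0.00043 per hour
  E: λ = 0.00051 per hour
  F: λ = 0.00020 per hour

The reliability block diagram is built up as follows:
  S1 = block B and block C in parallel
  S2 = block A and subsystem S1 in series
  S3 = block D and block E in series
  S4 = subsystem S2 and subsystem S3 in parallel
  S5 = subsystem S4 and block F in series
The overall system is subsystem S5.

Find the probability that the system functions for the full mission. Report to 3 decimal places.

R(A) = exp(−0.00041 × 250) = 0.90258
R(B) = exp(−0.0011 × 250) = 0.75957
R(C) = exp(−0.00040 × 250) = 0.90484
R(D) = exp(−0.00043 × 250) = 0.89808
R(E) = exp(−0.00051 × 250) = 0.88029
R(F) = exp(−0.00020 × 250) = 0.95123
Parallel (B and C): 1 − (1 − 0.75957)(1 − 0.90484) = 0.97712
Series (A and [0.97712]): 0.90258 × 0.97712 = 0.88193
Series (D and E): 0.89808 × 0.88029 = 0.79057
Parallel ([0.88193] and [0.79057]): 1 − (1 − 0.88193)(1 − 0.79057) = 0.97527
Series ([0.97527] and F): 0.97527 × 0.95123 = 0.928

0.928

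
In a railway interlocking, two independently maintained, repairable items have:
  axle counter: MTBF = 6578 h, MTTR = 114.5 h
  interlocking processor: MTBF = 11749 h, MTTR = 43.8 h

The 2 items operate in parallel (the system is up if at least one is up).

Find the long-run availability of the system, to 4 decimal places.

A(axle counter) = MTBF/(MTBF+MTTR) = 6578/(6578+114.5) = 0.982891
A(interlocking processor) = MTBF/(MTBF+MTTR) = 11749/(11749+43.8) = 0.996286
Parallel availability: 1 − (1 − 0.982891)(1 − 0.996286) = 0.9999

0.9999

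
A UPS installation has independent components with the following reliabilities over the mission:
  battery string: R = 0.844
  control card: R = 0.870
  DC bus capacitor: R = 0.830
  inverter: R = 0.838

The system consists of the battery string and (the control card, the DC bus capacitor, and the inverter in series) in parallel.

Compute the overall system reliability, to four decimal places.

0.9384

Series (control card, DC bus capacitor, and inverter): 0.870000 × 0.830000 × 0.838000 = 0.605120
Parallel (battery string and [0.605120]): 1 − (1 − 0.844000)(1 − 0.605120) = 0.9384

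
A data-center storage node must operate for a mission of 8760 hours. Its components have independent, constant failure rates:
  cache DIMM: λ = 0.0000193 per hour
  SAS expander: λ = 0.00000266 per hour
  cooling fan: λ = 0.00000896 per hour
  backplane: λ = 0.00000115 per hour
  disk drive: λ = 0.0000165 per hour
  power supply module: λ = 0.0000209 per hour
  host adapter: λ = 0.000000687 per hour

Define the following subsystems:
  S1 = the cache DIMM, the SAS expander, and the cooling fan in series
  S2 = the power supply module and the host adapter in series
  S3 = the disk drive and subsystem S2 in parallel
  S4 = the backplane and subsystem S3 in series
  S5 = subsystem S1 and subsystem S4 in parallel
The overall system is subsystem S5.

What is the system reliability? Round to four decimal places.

0.9922

R(cache DIMM) = exp(−0.0000193 × 8760) = 0.844451
R(SAS expander) = exp(−0.00000266 × 8760) = 0.976968
R(cooling fan) = exp(−0.00000896 × 8760) = 0.924512
R(backplane) = exp(−0.00000115 × 8760) = 0.989977
R(disk drive) = exp(−0.0000165 × 8760) = 0.865420
R(power supply module) = exp(−0.0000209 × 8760) = 0.832698
R(host adapter) = exp(−0.000000687 × 8760) = 0.994000
Series (cache DIMM, SAS expander, and cooling fan): 0.844451 × 0.976968 × 0.924512 = 0.762724
Series (power supply module and host adapter): 0.832698 × 0.994000 = 0.827702
Parallel (disk drive and [0.827702]): 1 − (1 − 0.865420)(1 − 0.827702) = 0.976812
Series (backplane and [0.976812]): 0.989977 × 0.976812 = 0.967021
Parallel ([0.762724] and [0.967021]): 1 − (1 − 0.762724)(1 − 0.967021) = 0.9922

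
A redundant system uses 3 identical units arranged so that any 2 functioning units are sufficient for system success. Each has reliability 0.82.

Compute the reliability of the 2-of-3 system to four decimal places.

0.9145

R = Σ_{i=2}^{3} C(3,i) p^i (1−p)^{3−i} with p = 0.82
C(3,2)·0.82^2·0.18^1 = 0.363096
C(3,3)·0.82^3·0.18^0 = 0.551368
Sum = 0.9145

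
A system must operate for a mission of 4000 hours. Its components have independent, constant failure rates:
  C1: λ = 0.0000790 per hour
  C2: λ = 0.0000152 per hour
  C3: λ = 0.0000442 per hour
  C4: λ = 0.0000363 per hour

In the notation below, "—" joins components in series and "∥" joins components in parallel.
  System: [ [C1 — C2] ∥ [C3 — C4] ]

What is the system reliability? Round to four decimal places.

R(C1) = exp(−0.0000790 × 4000) = 0.729059
R(C2) = exp(−0.0000152 × 4000) = 0.941011
R(C3) = exp(−0.0000442 × 4000) = 0.837947
R(C4) = exp(−0.0000363 × 4000) = 0.864849
Series (C1 and C2): 0.729059 × 0.941011 = 0.686053
Series (C3 and C4): 0.837947 × 0.864849 = 0.724698
Parallel ([0.686053] and [0.724698]): 1 − (1 − 0.686053)(1 − 0.724698) = 0.9136

0.9136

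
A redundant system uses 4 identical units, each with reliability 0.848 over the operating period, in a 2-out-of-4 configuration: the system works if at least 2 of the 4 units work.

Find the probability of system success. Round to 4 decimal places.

R = Σ_{i=2}^{4} C(4,i) p^i (1−p)^{4−i} with p = 0.848
C(4,2)·0.848^2·0.152^2 = 0.099685
C(4,3)·0.848^3·0.152^1 = 0.370759
C(4,4)·0.848^4·0.152^0 = 0.517111
Sum = 0.9876

0.9876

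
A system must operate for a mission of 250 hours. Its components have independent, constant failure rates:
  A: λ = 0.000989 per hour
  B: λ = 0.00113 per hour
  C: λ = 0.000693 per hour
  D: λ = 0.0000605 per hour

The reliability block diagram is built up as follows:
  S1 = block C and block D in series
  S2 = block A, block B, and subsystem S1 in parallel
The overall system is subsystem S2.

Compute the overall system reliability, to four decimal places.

0.9907

R(A) = exp(−0.000989 × 250) = 0.780945
R(B) = exp(−0.00113 × 250) = 0.753897
R(C) = exp(−0.000693 × 250) = 0.840927
R(D) = exp(−0.0000605 × 250) = 0.984989
Series (C and D): 0.840927 × 0.984989 = 0.828304
Parallel (A, B, and [0.828304]): 1 − (1 − 0.780945)(1 − 0.753897)(1 − 0.828304) = 0.9907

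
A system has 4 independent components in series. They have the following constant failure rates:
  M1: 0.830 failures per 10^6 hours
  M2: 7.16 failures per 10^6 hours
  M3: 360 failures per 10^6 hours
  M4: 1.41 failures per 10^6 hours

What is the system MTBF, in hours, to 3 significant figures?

Series of exponential components: λ_sys = Σ λ_i
λ_sys = 0.000000830 + 0.00000716 + 0.000360 + 0.00000141 = 3.6940e-04 /h
MTBF = 1 / λ_sys = 2710 h

2710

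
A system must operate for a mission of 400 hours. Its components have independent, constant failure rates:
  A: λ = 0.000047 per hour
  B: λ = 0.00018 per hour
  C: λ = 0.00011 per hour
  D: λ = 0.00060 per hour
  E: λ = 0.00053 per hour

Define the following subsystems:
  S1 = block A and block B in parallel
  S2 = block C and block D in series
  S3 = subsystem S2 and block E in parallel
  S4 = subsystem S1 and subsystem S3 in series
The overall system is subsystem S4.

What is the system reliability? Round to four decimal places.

0.9515

R(A) = exp(−0.000047 × 400) = 0.981376
R(B) = exp(−0.00018 × 400) = 0.930531
R(C) = exp(−0.00011 × 400) = 0.956954
R(D) = exp(−0.00060 × 400) = 0.786628
R(E) = exp(−0.00053 × 400) = 0.808965
Parallel (A and B): 1 − (1 − 0.981376)(1 − 0.930531) = 0.998706
Series (C and D): 0.956954 × 0.786628 = 0.752767
Parallel ([0.752767] and E): 1 − (1 − 0.752767)(1 − 0.808965) = 0.952770
Series ([0.998706] and [0.952770]): 0.998706 × 0.952770 = 0.9515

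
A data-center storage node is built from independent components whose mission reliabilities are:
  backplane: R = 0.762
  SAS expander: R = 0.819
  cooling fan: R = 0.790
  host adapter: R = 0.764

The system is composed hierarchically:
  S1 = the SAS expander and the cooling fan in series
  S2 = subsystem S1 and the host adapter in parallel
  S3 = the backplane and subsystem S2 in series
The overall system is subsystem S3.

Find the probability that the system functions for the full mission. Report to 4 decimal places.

Series (SAS expander and cooling fan): 0.819000 × 0.790000 = 0.647010
Parallel ([0.647010] and host adapter): 1 − (1 − 0.647010)(1 − 0.764000) = 0.916694
Series (backplane and [0.916694]): 0.762000 × 0.916694 = 0.6985

0.6985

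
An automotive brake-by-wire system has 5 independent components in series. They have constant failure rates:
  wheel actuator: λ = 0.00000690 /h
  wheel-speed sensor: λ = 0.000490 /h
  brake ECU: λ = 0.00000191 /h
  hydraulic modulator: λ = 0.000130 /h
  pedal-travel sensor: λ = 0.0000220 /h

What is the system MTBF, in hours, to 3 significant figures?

1540

Series of exponential components: λ_sys = Σ λ_i
λ_sys = 0.00000690 + 0.000490 + 0.00000191 + 0.000130 + 0.0000220 = 6.5081e-04 /h
MTBF = 1 / λ_sys = 1540 h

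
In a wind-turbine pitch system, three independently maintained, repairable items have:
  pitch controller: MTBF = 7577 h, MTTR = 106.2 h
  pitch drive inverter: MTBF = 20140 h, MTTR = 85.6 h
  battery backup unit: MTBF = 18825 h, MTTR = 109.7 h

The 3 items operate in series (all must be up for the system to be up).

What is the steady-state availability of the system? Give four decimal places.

A(pitch controller) = MTBF/(MTBF+MTTR) = 7577/(7577+106.2) = 0.986178
A(pitch drive inverter) = MTBF/(MTBF+MTTR) = 20140/(20140+85.6) = 0.995768
A(battery backup unit) = MTBF/(MTBF+MTTR) = 18825/(18825+109.7) = 0.994206
Series availability: 0.986178 × 0.995768 × 0.994206 = 0.9763

0.9763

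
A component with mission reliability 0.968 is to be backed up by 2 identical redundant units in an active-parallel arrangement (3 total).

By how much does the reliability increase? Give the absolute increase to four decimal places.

0.0320

R_before = 0.968
R_after = 1 − (1 − 0.968)^3 = 1.0000
ΔR = 1.0000 − 0.968 = 0.0320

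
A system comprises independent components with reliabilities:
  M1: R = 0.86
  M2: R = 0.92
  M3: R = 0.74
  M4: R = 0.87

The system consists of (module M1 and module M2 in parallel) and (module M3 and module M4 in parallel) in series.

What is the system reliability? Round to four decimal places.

Parallel (M1 and M2): 1 − (1 − 0.860000)(1 − 0.920000) = 0.988800
Parallel (M3 and M4): 1 − (1 − 0.740000)(1 − 0.870000) = 0.966200
Series ([0.988800] and [0.966200]): 0.988800 × 0.966200 = 0.9554

0.9554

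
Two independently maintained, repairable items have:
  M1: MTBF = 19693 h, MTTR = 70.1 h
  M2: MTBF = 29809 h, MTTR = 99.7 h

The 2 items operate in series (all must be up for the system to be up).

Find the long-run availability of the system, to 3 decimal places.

0.993

A(M1) = MTBF/(MTBF+MTTR) = 19693/(19693+70.1) = 0.996453
A(M2) = MTBF/(MTBF+MTTR) = 29809/(29809+99.7) = 0.996667
Series availability: 0.996453 × 0.996667 = 0.993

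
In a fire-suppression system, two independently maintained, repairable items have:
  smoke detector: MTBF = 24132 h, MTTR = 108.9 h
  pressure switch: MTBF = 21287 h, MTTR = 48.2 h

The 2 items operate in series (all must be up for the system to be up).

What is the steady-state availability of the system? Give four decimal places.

A(smoke detector) = MTBF/(MTBF+MTTR) = 24132/(24132+108.9) = 0.995508
A(pressure switch) = MTBF/(MTBF+MTTR) = 21287/(21287+48.2) = 0.997741
Series availability: 0.995508 × 0.997741 = 0.9933

0.9933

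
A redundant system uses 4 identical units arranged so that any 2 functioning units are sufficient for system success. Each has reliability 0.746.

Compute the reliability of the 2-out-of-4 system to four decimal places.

R = Σ_{i=2}^{4} C(4,i) p^i (1−p)^{4−i} with p = 0.746
C(4,2)·0.746^2·0.254^2 = 0.215425
C(4,3)·0.746^3·0.254^1 = 0.421804
C(4,4)·0.746^4·0.254^0 = 0.309710
Sum = 0.9469

0.9469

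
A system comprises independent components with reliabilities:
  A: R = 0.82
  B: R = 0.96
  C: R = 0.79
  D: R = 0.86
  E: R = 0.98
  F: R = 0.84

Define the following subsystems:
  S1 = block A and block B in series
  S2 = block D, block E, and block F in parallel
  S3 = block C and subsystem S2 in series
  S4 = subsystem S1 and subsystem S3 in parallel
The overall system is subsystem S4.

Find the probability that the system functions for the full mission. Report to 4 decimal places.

Series (A and B): 0.820000 × 0.960000 = 0.787200
Parallel (D, E, and F): 1 − (1 − 0.860000)(1 − 0.980000)(1 − 0.840000) = 0.999552
Series (C and [0.999552]): 0.790000 × 0.999552 = 0.789646
Parallel ([0.787200] and [0.789646]): 1 − (1 − 0.787200)(1 − 0.789646) = 0.9552

0.9552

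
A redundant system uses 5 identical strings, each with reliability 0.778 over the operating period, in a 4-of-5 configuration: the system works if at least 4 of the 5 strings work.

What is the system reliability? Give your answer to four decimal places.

0.6917

R = Σ_{i=4}^{5} C(5,i) p^i (1−p)^{5−i} with p = 0.778
C(5,4)·0.778^4·0.222^1 = 0.406669
C(5,5)·0.778^5·0.222^0 = 0.285035
Sum = 0.6917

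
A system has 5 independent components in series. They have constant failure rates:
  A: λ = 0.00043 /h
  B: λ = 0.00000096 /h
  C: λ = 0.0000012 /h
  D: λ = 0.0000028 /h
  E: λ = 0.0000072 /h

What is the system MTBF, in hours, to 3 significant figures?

2260

Series of exponential components: λ_sys = Σ λ_i
λ_sys = 0.00043 + 0.00000096 + 0.0000012 + 0.0000028 + 0.0000072 = 4.4216e-04 /h
MTBF = 1 / λ_sys = 2260 h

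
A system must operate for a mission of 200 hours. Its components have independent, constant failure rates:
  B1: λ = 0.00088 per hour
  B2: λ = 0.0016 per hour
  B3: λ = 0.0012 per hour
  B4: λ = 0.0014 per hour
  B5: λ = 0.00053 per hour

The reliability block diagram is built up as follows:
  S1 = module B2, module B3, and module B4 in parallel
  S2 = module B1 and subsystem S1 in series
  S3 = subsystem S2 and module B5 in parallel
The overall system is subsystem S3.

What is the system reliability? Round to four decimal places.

R(B1) = exp(−0.00088 × 200) = 0.838618
R(B2) = exp(−0.0016 × 200) = 0.726149
R(B3) = exp(−0.0012 × 200) = 0.786628
R(B4) = exp(−0.0014 × 200) = 0.755784
R(B5) = exp(−0.00053 × 200) = 0.899425
Parallel (B2, B3, and B4): 1 − (1 − 0.726149)(1 − 0.786628)(1 − 0.755784) = 0.985730
Series (B1 and [0.985730]): 0.838618 × 0.985730 = 0.826651
Parallel ([0.826651] and B5): 1 − (1 − 0.826651)(1 − 0.899425) = 0.9826

0.9826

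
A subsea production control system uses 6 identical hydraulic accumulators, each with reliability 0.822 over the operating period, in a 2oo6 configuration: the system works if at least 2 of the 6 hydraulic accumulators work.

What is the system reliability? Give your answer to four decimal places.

0.9991

R = Σ_{i=2}^{6} C(6,i) p^i (1−p)^{6−i} with p = 0.822
C(6,2)·0.822^2·0.178^4 = 0.010175
C(6,3)·0.822^3·0.178^3 = 0.062648
C(6,4)·0.822^4·0.178^2 = 0.216979
C(6,5)·0.822^5·0.178^1 = 0.400802
C(6,6)·0.822^6·0.178^0 = 0.308483
Sum = 0.9991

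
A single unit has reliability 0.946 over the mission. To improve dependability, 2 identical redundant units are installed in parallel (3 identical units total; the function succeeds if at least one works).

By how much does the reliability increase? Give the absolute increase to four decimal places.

0.0538

R_before = 0.946
R_after = 1 − (1 − 0.946)^3 = 0.9998
ΔR = 0.9998 − 0.946 = 0.0538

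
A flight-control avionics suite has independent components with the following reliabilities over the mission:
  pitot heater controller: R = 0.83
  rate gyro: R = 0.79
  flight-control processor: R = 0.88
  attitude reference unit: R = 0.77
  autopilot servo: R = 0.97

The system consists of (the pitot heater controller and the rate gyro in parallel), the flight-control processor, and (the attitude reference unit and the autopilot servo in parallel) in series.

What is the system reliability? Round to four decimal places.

0.8427

Parallel (pitot heater controller and rate gyro): 1 − (1 − 0.830000)(1 − 0.790000) = 0.964300
Parallel (attitude reference unit and autopilot servo): 1 − (1 − 0.770000)(1 − 0.970000) = 0.993100
Series ([0.964300], flight-control processor, and [0.993100]): 0.964300 × 0.880000 × 0.993100 = 0.8427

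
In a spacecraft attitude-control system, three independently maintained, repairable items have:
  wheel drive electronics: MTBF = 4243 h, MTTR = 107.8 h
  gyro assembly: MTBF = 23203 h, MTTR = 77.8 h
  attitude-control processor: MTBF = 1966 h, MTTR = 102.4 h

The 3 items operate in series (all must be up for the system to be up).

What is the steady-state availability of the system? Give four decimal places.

0.9238

A(wheel drive electronics) = MTBF/(MTBF+MTTR) = 4243/(4243+107.8) = 0.975223
A(gyro assembly) = MTBF/(MTBF+MTTR) = 23203/(23203+77.8) = 0.996658
A(attitude-control processor) = MTBF/(MTBF+MTTR) = 1966/(1966+102.4) = 0.950493
Series availability: 0.975223 × 0.996658 × 0.950493 = 0.9238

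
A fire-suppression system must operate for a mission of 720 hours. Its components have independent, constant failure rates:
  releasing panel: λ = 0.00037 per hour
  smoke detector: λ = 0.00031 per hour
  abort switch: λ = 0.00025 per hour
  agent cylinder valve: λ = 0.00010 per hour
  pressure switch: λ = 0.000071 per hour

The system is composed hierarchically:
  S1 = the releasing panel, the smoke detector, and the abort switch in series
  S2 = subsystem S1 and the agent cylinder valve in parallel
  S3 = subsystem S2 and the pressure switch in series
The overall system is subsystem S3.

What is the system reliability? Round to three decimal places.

0.918

R(releasing panel) = exp(−0.00037 × 720) = 0.76613
R(smoke detector) = exp(−0.00031 × 720) = 0.79995
R(abort switch) = exp(−0.00025 × 720) = 0.83527
R(agent cylinder valve) = exp(−0.00010 × 720) = 0.93053
R(pressure switch) = exp(−0.000071 × 720) = 0.95016
Series (releasing panel, smoke detector, and abort switch): 0.76613 × 0.79995 × 0.83527 = 0.51191
Parallel ([0.51191] and agent cylinder valve): 1 − (1 − 0.51191)(1 − 0.93053) = 0.96609
Series ([0.96609] and pressure switch): 0.96609 × 0.95016 = 0.918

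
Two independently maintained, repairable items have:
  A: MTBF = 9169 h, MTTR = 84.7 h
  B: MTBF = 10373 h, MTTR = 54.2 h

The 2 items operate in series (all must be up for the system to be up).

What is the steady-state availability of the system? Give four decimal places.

A(A) = MTBF/(MTBF+MTTR) = 9169/(9169+84.7) = 0.990847
A(B) = MTBF/(MTBF+MTTR) = 10373/(10373+54.2) = 0.994802
Series availability: 0.990847 × 0.994802 = 0.9857

0.9857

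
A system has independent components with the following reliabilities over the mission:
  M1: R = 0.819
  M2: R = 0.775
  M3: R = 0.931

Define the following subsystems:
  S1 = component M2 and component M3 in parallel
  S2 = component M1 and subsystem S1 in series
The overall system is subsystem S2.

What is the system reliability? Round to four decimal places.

Parallel (M2 and M3): 1 − (1 − 0.775000)(1 − 0.931000) = 0.984475
Series (M1 and [0.984475]): 0.819000 × 0.984475 = 0.8063

0.8063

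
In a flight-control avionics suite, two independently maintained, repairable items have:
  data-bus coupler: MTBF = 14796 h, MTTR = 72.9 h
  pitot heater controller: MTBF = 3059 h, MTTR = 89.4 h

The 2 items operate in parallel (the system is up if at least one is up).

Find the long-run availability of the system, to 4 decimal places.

0.9999

A(data-bus coupler) = MTBF/(MTBF+MTTR) = 14796/(14796+72.9) = 0.995097
A(pitot heater controller) = MTBF/(MTBF+MTTR) = 3059/(3059+89.4) = 0.971605
Parallel availability: 1 − (1 − 0.995097)(1 − 0.971605) = 0.9999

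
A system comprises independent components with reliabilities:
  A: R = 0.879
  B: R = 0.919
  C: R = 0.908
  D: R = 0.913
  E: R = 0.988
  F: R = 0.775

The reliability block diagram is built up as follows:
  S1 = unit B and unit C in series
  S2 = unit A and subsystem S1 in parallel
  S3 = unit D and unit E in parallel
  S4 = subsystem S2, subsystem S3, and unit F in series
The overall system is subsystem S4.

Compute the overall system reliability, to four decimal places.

0.7587

Series (B and C): 0.919000 × 0.908000 = 0.834452
Parallel (A and [0.834452]): 1 − (1 − 0.879000)(1 − 0.834452) = 0.979969
Parallel (D and E): 1 − (1 − 0.913000)(1 − 0.988000) = 0.998956
Series ([0.979969], [0.998956], and F): 0.979969 × 0.998956 × 0.775000 = 0.7587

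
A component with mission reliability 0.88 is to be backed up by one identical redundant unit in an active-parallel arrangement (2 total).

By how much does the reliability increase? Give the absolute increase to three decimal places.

R_before = 0.88
R_after = 1 − (1 − 0.88)^2 = 0.986
ΔR = 0.986 − 0.88 = 0.106

0.106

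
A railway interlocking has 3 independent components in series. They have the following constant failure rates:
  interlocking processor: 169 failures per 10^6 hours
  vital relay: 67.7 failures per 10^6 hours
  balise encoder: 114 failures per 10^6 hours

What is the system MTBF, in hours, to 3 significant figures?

2850

Series of exponential components: λ_sys = Σ λ_i
λ_sys = 0.000169 + 0.0000677 + 0.000114 = 3.5070e-04 /h
MTBF = 1 / λ_sys = 2850 h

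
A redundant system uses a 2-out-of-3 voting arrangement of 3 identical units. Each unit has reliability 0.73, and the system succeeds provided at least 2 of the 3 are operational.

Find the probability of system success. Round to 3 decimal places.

0.821

R = Σ_{i=2}^{3} C(3,i) p^i (1−p)^{3−i} with p = 0.73
C(3,2)·0.73^2·0.27^1 = 0.43165
C(3,3)·0.73^3·0.27^0 = 0.38902
Sum = 0.821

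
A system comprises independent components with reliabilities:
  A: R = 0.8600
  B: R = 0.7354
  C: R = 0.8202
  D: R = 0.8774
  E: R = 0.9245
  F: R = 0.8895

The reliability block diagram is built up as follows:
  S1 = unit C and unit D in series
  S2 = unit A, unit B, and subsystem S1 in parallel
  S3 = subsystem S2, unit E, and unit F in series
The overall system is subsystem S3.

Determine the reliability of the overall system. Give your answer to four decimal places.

Series (C and D): 0.820200 × 0.877400 = 0.719643
Parallel (A, B, and [0.719643]): 1 − (1 − 0.860000)(1 − 0.735400)(1 − 0.719643) = 0.989614
Series ([0.989614], E, and F): 0.989614 × 0.924500 × 0.889500 = 0.8138

0.8138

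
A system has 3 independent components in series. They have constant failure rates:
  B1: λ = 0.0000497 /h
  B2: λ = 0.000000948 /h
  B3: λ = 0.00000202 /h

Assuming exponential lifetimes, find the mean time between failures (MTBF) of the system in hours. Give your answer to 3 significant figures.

19000

Series of exponential components: λ_sys = Σ λ_i
λ_sys = 0.0000497 + 0.000000948 + 0.00000202 = 5.2668e-05 /h
MTBF = 1 / λ_sys = 19000 h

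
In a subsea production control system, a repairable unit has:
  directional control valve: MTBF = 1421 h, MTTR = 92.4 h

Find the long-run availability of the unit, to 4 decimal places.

0.9389

A(directional control valve) = MTBF/(MTBF+MTTR) = 1421/(1421+92.4) = 0.9389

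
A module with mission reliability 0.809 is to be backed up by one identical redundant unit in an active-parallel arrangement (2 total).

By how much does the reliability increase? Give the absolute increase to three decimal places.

0.155

R_before = 0.809
R_after = 1 − (1 − 0.809)^2 = 0.964
ΔR = 0.964 − 0.809 = 0.155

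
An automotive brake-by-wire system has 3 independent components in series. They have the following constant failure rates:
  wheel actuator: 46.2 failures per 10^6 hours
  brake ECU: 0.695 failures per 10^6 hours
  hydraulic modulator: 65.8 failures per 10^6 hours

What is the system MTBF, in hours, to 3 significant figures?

Series of exponential components: λ_sys = Σ λ_i
λ_sys = 0.0000462 + 0.000000695 + 0.0000658 = 1.1270e-04 /h
MTBF = 1 / λ_sys = 8870 h

8870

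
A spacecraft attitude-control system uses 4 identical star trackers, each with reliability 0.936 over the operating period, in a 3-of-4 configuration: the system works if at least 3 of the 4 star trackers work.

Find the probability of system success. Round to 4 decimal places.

0.9775

R = Σ_{i=3}^{4} C(4,i) p^i (1−p)^{4−i} with p = 0.936
C(4,3)·0.936^3·0.064^1 = 0.209927
C(4,4)·0.936^4·0.064^0 = 0.767544
Sum = 0.9775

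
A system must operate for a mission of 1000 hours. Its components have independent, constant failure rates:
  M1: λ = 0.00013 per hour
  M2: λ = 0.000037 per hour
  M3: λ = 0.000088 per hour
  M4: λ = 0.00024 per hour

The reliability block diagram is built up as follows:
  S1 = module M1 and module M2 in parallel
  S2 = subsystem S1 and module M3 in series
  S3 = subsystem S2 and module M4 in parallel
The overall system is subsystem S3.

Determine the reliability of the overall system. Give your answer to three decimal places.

0.981

R(M1) = exp(−0.00013 × 1000) = 0.87810
R(M2) = exp(−0.000037 × 1000) = 0.96368
R(M3) = exp(−0.000088 × 1000) = 0.91576
R(M4) = exp(−0.00024 × 1000) = 0.78663
Parallel (M1 and M2): 1 − (1 − 0.87810)(1 − 0.96368) = 0.99557
Series ([0.99557] and M3): 0.99557 × 0.91576 = 0.91170
Parallel ([0.91170] and M4): 1 − (1 − 0.91170)(1 − 0.78663) = 0.981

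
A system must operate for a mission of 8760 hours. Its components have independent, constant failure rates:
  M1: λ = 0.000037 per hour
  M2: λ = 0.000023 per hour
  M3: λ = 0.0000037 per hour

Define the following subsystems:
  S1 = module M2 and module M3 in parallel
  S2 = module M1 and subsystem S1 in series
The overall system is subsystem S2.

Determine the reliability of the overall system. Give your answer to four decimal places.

R(M1) = exp(−0.000037 × 8760) = 0.723163
R(M2) = exp(−0.000023 × 8760) = 0.817520
R(M3) = exp(−0.0000037 × 8760) = 0.968108
Parallel (M2 and M3): 1 − (1 − 0.817520)(1 − 0.968108) = 0.994180
Series (M1 and [0.994180]): 0.723163 × 0.994180 = 0.7190

0.7190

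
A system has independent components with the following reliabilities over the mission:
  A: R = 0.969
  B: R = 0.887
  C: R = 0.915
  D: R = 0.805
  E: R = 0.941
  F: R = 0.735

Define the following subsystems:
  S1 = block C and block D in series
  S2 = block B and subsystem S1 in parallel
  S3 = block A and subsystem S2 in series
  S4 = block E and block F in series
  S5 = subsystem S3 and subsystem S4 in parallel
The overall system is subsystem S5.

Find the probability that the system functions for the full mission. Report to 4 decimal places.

0.9815

Series (C and D): 0.915000 × 0.805000 = 0.736575
Parallel (B and [0.736575]): 1 − (1 − 0.887000)(1 − 0.736575) = 0.970233
Series (A and [0.970233]): 0.969000 × 0.970233 = 0.940156
Series (E and F): 0.941000 × 0.735000 = 0.691635
Parallel ([0.940156] and [0.691635]): 1 − (1 − 0.940156)(1 − 0.691635) = 0.9815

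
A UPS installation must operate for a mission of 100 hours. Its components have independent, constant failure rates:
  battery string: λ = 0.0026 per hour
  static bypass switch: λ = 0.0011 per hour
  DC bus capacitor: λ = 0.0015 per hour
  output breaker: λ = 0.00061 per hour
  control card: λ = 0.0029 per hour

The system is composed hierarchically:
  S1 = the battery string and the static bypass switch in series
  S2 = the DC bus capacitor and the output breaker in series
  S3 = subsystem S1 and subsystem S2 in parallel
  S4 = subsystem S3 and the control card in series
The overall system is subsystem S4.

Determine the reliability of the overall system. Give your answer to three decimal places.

0.704

R(battery string) = exp(−0.0026 × 100) = 0.77105
R(static bypass switch) = exp(−0.0011 × 100) = 0.89583
R(DC bus capacitor) = exp(−0.0015 × 100) = 0.86071
R(output breaker) = exp(−0.00061 × 100) = 0.94082
R(control card) = exp(−0.0029 × 100) = 0.74826
Series (battery string and static bypass switch): 0.77105 × 0.89583 = 0.69073
Series (DC bus capacitor and output breaker): 0.86071 × 0.94082 = 0.80977
Parallel ([0.69073] and [0.80977]): 1 − (1 − 0.69073)(1 − 0.80977) = 0.94117
Series ([0.94117] and control card): 0.94117 × 0.74826 = 0.704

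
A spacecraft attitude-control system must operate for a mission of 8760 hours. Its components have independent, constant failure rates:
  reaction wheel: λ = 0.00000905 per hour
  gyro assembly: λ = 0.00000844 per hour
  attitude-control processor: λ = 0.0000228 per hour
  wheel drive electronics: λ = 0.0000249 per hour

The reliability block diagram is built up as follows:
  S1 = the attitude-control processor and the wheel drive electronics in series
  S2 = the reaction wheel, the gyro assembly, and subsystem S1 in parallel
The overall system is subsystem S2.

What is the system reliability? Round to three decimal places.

0.998

R(reaction wheel) = exp(−0.00000905 × 8760) = 0.92378
R(gyro assembly) = exp(−0.00000844 × 8760) = 0.92873
R(attitude-control processor) = exp(−0.0000228 × 8760) = 0.81895
R(wheel drive electronics) = exp(−0.0000249 × 8760) = 0.80403
Series (attitude-control processor and wheel drive electronics): 0.81895 × 0.80403 = 0.65846
Parallel (reaction wheel, gyro assembly, and [0.65846]): 1 − (1 − 0.92378)(1 − 0.92873)(1 − 0.65846) = 0.998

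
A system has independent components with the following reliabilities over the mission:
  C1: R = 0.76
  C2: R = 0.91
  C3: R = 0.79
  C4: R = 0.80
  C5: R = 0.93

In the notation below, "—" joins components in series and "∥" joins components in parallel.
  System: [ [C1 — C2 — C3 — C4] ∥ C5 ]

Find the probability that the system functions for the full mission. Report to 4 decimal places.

0.9606

Series (C1, C2, C3, and C4): 0.760000 × 0.910000 × 0.790000 × 0.800000 = 0.437091
Parallel ([0.437091] and C5): 1 − (1 − 0.437091)(1 − 0.930000) = 0.9606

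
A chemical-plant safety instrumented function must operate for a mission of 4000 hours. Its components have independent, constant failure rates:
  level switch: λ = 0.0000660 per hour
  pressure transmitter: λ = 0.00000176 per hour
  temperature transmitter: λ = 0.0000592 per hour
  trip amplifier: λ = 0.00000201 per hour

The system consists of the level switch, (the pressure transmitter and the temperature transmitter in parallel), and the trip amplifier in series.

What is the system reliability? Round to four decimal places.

R(level switch) = exp(−0.0000660 × 4000) = 0.767974
R(pressure transmitter) = exp(−0.00000176 × 4000) = 0.992985
R(temperature transmitter) = exp(−0.0000592 × 4000) = 0.789149
R(trip amplifier) = exp(−0.00000201 × 4000) = 0.991992
Parallel (pressure transmitter and temperature transmitter): 1 − (1 − 0.992985)(1 − 0.789149) = 0.998521
Series (level switch, [0.998521], and trip amplifier): 0.767974 × 0.998521 × 0.991992 = 0.7607

0.7607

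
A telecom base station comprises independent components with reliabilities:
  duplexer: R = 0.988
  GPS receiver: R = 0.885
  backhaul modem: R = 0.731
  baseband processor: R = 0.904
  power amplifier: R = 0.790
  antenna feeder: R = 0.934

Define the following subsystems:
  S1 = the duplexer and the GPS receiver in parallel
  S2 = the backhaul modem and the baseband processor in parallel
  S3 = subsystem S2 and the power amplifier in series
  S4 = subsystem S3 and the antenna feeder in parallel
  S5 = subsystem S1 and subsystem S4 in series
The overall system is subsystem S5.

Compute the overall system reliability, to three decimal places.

0.983

Parallel (duplexer and GPS receiver): 1 − (1 − 0.98800)(1 − 0.88500) = 0.99862
Parallel (backhaul modem and baseband processor): 1 − (1 − 0.73100)(1 − 0.90400) = 0.97418
Series ([0.97418] and power amplifier): 0.97418 × 0.79000 = 0.76960
Parallel ([0.76960] and antenna feeder): 1 − (1 − 0.76960)(1 − 0.93400) = 0.98479
Series ([0.99862] and [0.98479]): 0.99862 × 0.98479 = 0.983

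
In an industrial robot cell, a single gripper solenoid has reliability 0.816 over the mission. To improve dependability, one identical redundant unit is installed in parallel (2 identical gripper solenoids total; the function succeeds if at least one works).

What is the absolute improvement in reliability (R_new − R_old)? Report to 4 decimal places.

R_before = 0.816
R_after = 1 − (1 − 0.816)^2 = 0.9661
ΔR = 0.9661 − 0.816 = 0.1501

0.1501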